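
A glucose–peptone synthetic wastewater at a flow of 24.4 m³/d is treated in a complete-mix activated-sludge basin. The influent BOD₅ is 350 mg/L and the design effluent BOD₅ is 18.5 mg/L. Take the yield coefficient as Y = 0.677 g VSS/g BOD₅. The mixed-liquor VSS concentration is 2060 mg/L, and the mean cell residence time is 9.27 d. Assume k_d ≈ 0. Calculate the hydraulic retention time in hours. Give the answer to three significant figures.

V·X = Y·Q·ΔS·θ_c gives V = 0.677 × 24.4 × (350 − 18.5) × 9.27 / 2060 = 24.64 m³.
τ = V/Q = 24.64/24.4 = 1.010 d, or 24.24 h.

τ ≈ 24.2 h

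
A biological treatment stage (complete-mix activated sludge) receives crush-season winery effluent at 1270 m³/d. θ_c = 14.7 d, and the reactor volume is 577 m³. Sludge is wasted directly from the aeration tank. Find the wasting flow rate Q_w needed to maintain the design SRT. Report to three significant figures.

With mixed-liquor wasting, θ_c = V/Q_w, so Q_w = V/θ_c = 577.0/14.7 = 39.25 m³/d.

Q_w ≈ 39.3 m³/d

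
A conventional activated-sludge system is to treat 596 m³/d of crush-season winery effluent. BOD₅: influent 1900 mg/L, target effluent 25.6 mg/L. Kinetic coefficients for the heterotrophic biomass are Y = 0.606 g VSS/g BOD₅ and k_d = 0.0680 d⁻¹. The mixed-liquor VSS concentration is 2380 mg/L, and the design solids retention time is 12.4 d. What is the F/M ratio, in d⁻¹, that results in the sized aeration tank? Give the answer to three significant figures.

F/M ≈ 0.249 d⁻¹

From the SRT design equation V = Y Q (S₀−S) θ_c / [X (1 + k_d θ_c)] = 0.606 × 596 × (1900 − 25.6) × 12.4 / [2380 × (1 + 0.0680 × 12.4)] = 8.39×10^6 / 4387 = 1914 m³.
F/M = Q·S₀ / (V·X) = 596 × 1900 / (1914 × 2380) = 0.2486 g BOD₅·(g VSS·d)⁻¹.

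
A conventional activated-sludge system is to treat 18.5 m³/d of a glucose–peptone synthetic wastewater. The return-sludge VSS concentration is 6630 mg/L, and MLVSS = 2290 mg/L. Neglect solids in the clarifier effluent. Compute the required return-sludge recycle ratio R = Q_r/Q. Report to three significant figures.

R ≈ 0.528

Mass balance around the secondary clarifier (neglecting effluent solids): R = X / (X_r − X) = 2290 / (6630 − 2290) = 0.5276.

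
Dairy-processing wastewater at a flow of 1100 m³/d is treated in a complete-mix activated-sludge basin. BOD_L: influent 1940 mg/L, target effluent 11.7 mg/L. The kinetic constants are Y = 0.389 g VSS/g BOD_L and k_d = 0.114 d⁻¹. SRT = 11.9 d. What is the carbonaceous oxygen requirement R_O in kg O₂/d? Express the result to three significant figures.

The observed yield is Y_obs = Y/(1 + k_d·θ_c) = 0.389 / (1 + 0.114 × 11.9) = 0.389 / 2.357 = 0.1651 g VSS per g BOD_L removed.
Substrate removed = Q·(S₀ − S) = 1100 m³/d × (1940 − 11.7) g/m³ = 2.12×10^6 g/d = 2121 kg/d.
Biomass synthesised: P_X = Y_obs × 2121 = 350.1 kg VSS/d.
R_O = Q·(S₀ − S) − 1.42·P_X = 2121 − 1.42 × 350.1 = 1624 kg O₂/d.

R_O ≈ 1620 kg O₂/d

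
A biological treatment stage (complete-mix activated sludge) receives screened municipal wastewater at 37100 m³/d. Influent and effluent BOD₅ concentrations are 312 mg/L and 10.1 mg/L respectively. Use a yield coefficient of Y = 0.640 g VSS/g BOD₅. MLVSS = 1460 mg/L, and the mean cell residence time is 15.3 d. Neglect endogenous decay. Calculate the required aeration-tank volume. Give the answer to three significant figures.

V ≈ 75100 m³

V·X = Y·Q·ΔS·θ_c gives V = 0.640 × 37100 × (312 − 10.1) × 15.3 / 1460 = 75120 m³.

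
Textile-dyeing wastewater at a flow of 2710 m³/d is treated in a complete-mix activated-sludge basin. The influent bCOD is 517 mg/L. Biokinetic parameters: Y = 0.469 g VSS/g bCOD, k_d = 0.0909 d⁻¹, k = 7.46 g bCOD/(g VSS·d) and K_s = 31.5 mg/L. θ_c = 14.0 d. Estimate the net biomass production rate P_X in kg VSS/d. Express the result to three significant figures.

From the Monod/SRT balance for a CMAS, S = K_s·(1+k_d θ_c)/[θ_c·(Y k − k_d) − 1] = 31.5 × (1 + 0.0909 × 14.0) / [14.0 × (0.469 × 7.46 − 0.0909) − 1] = 71.59 / 46.71 = 1.533 mg/L.
Correct the yield for decay: Y_obs = Y/(1 + k_d θ_c) = 0.469 / (1 + 0.0909 × 14.0) = 0.469 / 2.273 = 0.2064.
Substrate removed = Q·(S₀ − S) = 2710 m³/d × (517 − 1.53) g/m³ = 1.4×10^6 g/d = 1397 kg/d.
Biomass produced: P_X = Y_obs·Q·ΔS = 0.2064 × 1397 ≈ 288.3 kg VSS/d.

P_X ≈ 288 kg VSS/d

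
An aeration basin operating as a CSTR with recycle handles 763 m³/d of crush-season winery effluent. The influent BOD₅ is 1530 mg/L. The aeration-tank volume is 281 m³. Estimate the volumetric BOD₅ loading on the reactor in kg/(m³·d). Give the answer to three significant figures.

L_v ≈ 4.15 kg BOD₅/(m³·d)

Applied BOD₅ load per unit volume = Q·S₀/V = (763 × 1530/1000)/281.0 = 4.154 kg BOD₅·m⁻³·d⁻¹.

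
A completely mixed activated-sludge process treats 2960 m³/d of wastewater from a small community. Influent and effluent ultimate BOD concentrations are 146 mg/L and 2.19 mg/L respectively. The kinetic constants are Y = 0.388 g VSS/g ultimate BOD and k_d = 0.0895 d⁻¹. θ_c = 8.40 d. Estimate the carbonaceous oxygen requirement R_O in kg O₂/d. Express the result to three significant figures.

Correct the yield for decay: Y_obs = Y/(1 + k_d θ_c) = 0.388 / (1 + 0.0895 × 8.40) = 0.388 / 1.752 = 0.2215.
Q·(S₀ − S) = 2960 × (146 − 2.19) × 10⁻³ = 425.7 kg/d removed.
Net sludge production P_X = 0.2215 × 425.7 = 94.28 kg VSS/d.
R_O = Q·ΔS − 1.42 P_X = 425.7 − 133.9 = 291.8 kg O₂/d.

R_O ≈ 292 kg O₂/d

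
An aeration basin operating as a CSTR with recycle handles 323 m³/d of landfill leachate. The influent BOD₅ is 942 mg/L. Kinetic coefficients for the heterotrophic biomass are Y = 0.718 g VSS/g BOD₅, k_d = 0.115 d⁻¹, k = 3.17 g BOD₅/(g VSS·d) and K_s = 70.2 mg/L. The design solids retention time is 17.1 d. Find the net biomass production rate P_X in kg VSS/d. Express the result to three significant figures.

P_X ≈ 73.2 kg VSS/d

From the Monod/SRT balance for a CMAS, S = K_s·(1+k_d θ_c)/[θ_c·(Y k − k_d) − 1] = 70.2 × (1 + 0.115 × 17.1) / [17.1 × (0.718 × 3.17 − 0.115) − 1] = 208.2 / 35.95 = 5.792 mg/L.
Correct the yield for decay: Y_obs = Y/(1 + k_d θ_c) = 0.718 / (1 + 0.115 × 17.1) = 0.718 / 2.967 = 0.2420.
Substrate removed = Q·(S₀ − S) = 323 m³/d × (942 − 5.79) g/m³ = 3.02×10^5 g/d = 302.4 kg/d.
Net biomass production P_X = Y_obs × Q·(S₀ − S) = 0.2420 × 302.4 = 73.19 kg VSS/d.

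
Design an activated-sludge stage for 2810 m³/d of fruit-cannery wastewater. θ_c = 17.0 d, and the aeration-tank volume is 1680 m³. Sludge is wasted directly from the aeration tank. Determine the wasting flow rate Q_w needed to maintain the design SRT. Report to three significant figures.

With mixed-liquor wasting, θ_c = V/Q_w, so Q_w = V/θ_c = 1680/17.0 = 98.82 m³/d.

Q_w ≈ 98.8 m³/d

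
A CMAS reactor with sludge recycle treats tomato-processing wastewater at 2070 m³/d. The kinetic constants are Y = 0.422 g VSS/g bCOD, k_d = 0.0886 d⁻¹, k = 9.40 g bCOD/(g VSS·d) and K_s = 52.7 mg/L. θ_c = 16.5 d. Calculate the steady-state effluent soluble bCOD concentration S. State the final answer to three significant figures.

S ≈ 2.06 mg/L

From the Monod/SRT balance for a CMAS, S = K_s·(1+k_d θ_c)/[θ_c·(Y k − k_d) − 1] = 52.7 × (1 + 0.0886 × 16.5) / [16.5 × (0.422 × 9.40 − 0.0886) − 1] = 129.7 / 62.99 = 2.060 mg/L.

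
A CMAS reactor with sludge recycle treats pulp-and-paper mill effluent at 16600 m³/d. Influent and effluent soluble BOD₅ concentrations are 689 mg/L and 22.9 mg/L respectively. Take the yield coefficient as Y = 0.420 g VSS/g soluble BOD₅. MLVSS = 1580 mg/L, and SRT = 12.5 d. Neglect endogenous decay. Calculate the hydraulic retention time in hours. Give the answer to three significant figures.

With k_d = 0 the design equation reduces to V = Y Q (S₀−S) θ_c / X = 0.420 × 16600 × (689 − 22.9) × 12.5 / 1580 = 36741 m³.
HRT = V/Q = 36741 m³ / 16600 m³·d⁻¹ = 2.213 d × 24 = 53.12 h.

τ ≈ 53.1 h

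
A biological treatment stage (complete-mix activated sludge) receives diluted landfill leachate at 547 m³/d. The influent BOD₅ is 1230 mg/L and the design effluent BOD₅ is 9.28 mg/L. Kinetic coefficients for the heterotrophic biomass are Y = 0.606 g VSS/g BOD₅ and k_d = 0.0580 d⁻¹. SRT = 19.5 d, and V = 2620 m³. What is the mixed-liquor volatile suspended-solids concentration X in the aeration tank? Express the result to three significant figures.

X = Y·Q·ΔS·θ_c / [V·(1 + k_d θ_c)] = 0.606 × 547 × (1230 − 9.28) × 19.5 / [2620 × (1 + 0.0580 × 19.5)] = 1413 mg/L.

X ≈ 1410 mg/L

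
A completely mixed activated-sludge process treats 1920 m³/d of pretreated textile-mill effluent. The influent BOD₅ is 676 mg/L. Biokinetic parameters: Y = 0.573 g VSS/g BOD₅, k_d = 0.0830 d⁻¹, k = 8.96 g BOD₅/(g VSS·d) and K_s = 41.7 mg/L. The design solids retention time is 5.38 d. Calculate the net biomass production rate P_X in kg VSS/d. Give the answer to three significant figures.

Effluent substrate depends only on kinetics and SRT: S = K_s(1 + k_d θ_c) / [θ_c(Yk − k_d) − 1] = 41.7 × (1 + 0.0830 × 5.38) / [5.38 × (0.573 × 8.96 − 0.0830) − 1] = 60.32 / 26.17 = 2.305 mg/L.
The observed yield is Y_obs = Y/(1 + k_d·θ_c) = 0.573 / (1 + 0.0830 × 5.38) = 0.573 / 1.447 = 0.3961 g VSS per g BOD₅ removed.
ΔS = 676 − 2.30 = 673.7 mg/L, so the substrate removal rate is 1920 × 673.7/1000 = 1294 kg BOD₅/d.
Biomass produced: P_X = Y_obs·Q·ΔS = 0.3961 × 1294 ≈ 512.4 kg VSS/d.

P_X ≈ 512 kg VSS/d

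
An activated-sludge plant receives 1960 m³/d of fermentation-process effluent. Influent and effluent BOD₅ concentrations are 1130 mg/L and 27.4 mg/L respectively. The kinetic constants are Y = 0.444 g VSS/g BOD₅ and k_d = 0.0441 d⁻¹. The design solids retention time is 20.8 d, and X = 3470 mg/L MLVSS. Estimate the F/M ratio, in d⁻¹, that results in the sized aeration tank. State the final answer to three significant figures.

F/M ≈ 0.213 d⁻¹

From the SRT design equation V = Y Q (S₀−S) θ_c / [X (1 + k_d θ_c)] = 0.444 × 1960 × (1130 − 27.4) × 20.8 / [3470 × (1 + 0.0441 × 20.8)] = 2×10^7 / 6653 = 3000 m³.
Food-to-microorganism ratio F/M = Q S₀ / (V X) = 1960 × 1130 / (3000 × 3470) = 0.2128 d⁻¹.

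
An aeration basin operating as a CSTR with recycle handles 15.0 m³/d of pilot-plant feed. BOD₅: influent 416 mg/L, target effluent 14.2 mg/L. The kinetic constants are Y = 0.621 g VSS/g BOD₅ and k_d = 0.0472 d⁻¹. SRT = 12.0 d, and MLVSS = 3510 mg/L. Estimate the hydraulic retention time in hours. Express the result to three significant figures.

τ ≈ 13.1 h

Rearranging the biomass balance for a CMAS with decay, V = Y·Q·ΔS·θ_c / [X·(1+k_d θ_c)] = 0.621 × 15.0 × (416 − 14.2) × 12.0 / [3510 × (1 + 0.0472 × 12.0)] = 4.49×10^4 / 5498 = 8.169 m³.
τ = V/Q = 8.169/15.0 = 0.5446 d, or 13.07 h.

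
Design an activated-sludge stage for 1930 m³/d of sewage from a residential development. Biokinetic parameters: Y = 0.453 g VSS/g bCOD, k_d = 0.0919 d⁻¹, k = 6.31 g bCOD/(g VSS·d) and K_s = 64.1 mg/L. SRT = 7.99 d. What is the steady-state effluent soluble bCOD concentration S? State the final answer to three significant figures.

Effluent substrate depends only on kinetics and SRT: S = K_s(1 + k_d θ_c) / [θ_c(Yk − k_d) − 1] = 64.1 × (1 + 0.0919 × 7.99) / [7.99 × (0.453 × 6.31 − 0.0919) − 1] = 111.2 / 21.10 = 5.267 mg/L.

S ≈ 5.27 mg/L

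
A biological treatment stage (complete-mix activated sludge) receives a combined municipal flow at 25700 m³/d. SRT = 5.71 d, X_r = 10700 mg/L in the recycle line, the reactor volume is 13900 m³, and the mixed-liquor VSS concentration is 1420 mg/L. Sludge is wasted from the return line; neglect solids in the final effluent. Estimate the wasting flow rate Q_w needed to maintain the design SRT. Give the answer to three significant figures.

Q_w = (V·X)/(θ_c X_r) = 13900 × 1420 / (5.71 × 10700) = 323.1 m³/d.

Q_w ≈ 323 m³/d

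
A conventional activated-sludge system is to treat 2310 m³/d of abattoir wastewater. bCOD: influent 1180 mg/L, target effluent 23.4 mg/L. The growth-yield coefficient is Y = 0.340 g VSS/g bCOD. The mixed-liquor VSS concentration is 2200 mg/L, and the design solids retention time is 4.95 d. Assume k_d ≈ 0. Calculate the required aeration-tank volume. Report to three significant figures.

With k_d = 0 the design equation reduces to V = Y Q (S₀−S) θ_c / X = 0.340 × 2310 × (1180 − 23.4) × 4.95 / 2200 = 2044 m³.

V ≈ 2040 m³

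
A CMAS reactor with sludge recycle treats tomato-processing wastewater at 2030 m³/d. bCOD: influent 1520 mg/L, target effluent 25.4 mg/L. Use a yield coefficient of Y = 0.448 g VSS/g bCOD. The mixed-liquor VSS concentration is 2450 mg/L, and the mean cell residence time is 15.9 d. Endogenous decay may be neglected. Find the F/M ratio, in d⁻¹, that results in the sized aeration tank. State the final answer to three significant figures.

V·X = Y·Q·ΔS·θ_c gives V = 0.448 × 2030 × (1520 − 25.4) × 15.9 / 2450 = 8821 m³.
F/M = applied load / biomass = Q·S₀/(V·X) = 2030 × 1520 / (8821 × 2450) = 0.1428 d⁻¹.

F/M ≈ 0.143 d⁻¹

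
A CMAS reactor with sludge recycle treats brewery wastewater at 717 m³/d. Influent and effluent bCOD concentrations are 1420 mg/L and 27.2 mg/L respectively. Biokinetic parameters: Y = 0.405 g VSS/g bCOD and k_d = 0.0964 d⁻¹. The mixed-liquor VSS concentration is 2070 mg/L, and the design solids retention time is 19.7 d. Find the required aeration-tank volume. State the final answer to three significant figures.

Steady-state biomass mass balance: V·X·(1 + k_d·θ_c) = Y·Q·(S₀ − S)·θ_c, so V = 0.405 × 717 × (1420 − 27.2) × 19.7 / [2070 × (1 + 0.0964 × 19.7)] = 7.97×10^6 / 6001 = 1328 m³.

V ≈ 1330 m³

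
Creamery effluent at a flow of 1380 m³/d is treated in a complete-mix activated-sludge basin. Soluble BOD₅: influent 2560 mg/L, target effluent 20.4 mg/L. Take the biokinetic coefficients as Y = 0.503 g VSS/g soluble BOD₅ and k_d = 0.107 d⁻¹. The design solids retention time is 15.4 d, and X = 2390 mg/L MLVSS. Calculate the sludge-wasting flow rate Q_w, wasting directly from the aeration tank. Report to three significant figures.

Q_w ≈ 279 m³/d

Rearranging the biomass balance for a CMAS with decay, V = Y·Q·ΔS·θ_c / [X·(1+k_d θ_c)] = 0.503 × 1380 × (2560 − 20.4) × 15.4 / [2390 × (1 + 0.107 × 15.4)] = 2.71×10^7 / 6328 = 4290 m³.
With mixed-liquor wasting, θ_c = V/Q_w, so Q_w = V/θ_c = 4290/15.4 = 278.6 m³/d.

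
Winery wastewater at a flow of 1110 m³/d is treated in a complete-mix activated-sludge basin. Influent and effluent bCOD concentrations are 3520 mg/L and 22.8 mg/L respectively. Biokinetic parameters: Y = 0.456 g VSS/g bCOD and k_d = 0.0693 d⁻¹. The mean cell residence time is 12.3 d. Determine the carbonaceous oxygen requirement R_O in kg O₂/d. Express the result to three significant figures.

The observed yield is Y_obs = Y/(1 + k_d·θ_c) = 0.456 / (1 + 0.0693 × 12.3) = 0.456 / 1.852 = 0.2462 g VSS per g bCOD removed.
Substrate removed = Q·(S₀ − S) = 1110 m³/d × (3520 − 22.8) g/m³ = 3.88×10^6 g/d = 3882 kg/d.
Biomass synthesised: P_X = Y_obs × 3882 = 955.6 kg VSS/d.
R_O = Q·ΔS − 1.42 P_X = 3882 − 1357 = 2525 kg O₂/d.

R_O ≈ 2520 kg O₂/d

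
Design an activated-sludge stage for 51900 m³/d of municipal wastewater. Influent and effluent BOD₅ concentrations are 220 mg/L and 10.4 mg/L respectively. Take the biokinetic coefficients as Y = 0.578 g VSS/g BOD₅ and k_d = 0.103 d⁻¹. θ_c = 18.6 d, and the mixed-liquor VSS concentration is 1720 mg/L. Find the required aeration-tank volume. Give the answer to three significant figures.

V ≈ 23300 m³

From the SRT design equation V = Y Q (S₀−S) θ_c / [X (1 + k_d θ_c)] = 0.578 × 51900 × (220 − 10.4) × 18.6 / [1720 × (1 + 0.103 × 18.6)] = 1.17×10^8 / 5015 = 23319 m³.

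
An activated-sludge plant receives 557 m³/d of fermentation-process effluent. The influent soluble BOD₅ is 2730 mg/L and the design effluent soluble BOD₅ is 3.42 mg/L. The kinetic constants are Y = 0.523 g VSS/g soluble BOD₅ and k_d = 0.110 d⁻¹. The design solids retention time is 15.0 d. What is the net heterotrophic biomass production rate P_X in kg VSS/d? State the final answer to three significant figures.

Correct the yield for decay: Y_obs = Y/(1 + k_d θ_c) = 0.523 / (1 + 0.110 × 15.0) = 0.523 / 2.650 = 0.1974.
ΔS = 2730 − 3.42 = 2727 mg/L, so the substrate removal rate is 557 × 2727/1000 = 1519 kg soluble BOD₅/d.
Net biomass production P_X = Y_obs × Q·(S₀ − S) = 0.1974 × 1519 = 299.7 kg VSS/d.

P_X ≈ 300 kg VSS/d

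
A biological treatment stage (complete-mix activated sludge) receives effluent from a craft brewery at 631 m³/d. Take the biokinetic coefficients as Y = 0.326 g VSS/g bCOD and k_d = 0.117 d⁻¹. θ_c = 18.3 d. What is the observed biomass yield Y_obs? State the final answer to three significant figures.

Y_obs ≈ 0.104 g VSS/g bCOD

The observed yield is Y_obs = Y/(1 + k_d·θ_c) = 0.326 / (1 + 0.117 × 18.3) = 0.326 / 3.141 = 0.1038 g VSS per g bCOD removed.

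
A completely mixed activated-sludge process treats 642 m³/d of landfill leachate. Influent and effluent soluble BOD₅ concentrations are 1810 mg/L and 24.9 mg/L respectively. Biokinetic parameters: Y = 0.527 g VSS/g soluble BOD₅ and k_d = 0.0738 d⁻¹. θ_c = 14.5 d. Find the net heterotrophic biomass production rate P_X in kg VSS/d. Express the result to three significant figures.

P_X ≈ 292 kg VSS/d

Correct the yield for decay: Y_obs = Y/(1 + k_d θ_c) = 0.527 / (1 + 0.0738 × 14.5) = 0.527 / 2.070 = 0.2546.
ΔS = 1810 − 24.9 = 1785 mg/L, so the substrate removal rate is 642 × 1785/1000 = 1146 kg soluble BOD₅/d.
P_X = Y_obs · Q(S₀ − S) = 0.2546 × 1146 = 291.8 kg VSS/d.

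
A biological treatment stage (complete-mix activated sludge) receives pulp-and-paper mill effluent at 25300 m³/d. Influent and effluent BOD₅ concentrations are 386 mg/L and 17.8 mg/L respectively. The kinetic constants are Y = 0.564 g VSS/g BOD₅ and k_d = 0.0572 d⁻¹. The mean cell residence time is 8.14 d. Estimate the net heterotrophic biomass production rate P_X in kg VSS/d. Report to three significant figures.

P_X ≈ 3580 kg VSS/d

Observed yield with endogenous decay: Y_obs = Y / (1 + k_d·θ_c) = 0.564 / (1 + 0.0572 × 8.14) = 0.564 / 1.466 = 0.3848 g VSS/g BOD₅.
ΔS = 386 − 17.8 = 368.2 mg/L, so the substrate removal rate is 25300 × 368.2/1000 = 9315 kg BOD₅/d.
Net biomass production P_X = Y_obs × Q·(S₀ − S) = 0.3848 × 9315 = 3585 kg VSS/d.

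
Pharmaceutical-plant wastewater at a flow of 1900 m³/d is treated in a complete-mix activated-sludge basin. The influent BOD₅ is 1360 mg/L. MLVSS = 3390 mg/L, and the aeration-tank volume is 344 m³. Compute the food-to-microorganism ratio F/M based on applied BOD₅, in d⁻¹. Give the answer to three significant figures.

F/M = Q·S₀ / (V·X) = 1900 × 1360 / (344.0 × 3390) = 2.216 g BOD₅·(g VSS·d)⁻¹.

F/M ≈ 2.22 d⁻¹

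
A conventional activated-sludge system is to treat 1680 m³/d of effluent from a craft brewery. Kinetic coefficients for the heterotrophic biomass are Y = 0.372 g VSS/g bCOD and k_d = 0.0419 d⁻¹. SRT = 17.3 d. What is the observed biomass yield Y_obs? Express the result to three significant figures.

Y_obs ≈ 0.216 g VSS/g bCOD

Observed yield with endogenous decay: Y_obs = Y / (1 + k_d·θ_c) = 0.372 / (1 + 0.0419 × 17.3) = 0.372 / 1.725 = 0.2157 g VSS/g bCOD.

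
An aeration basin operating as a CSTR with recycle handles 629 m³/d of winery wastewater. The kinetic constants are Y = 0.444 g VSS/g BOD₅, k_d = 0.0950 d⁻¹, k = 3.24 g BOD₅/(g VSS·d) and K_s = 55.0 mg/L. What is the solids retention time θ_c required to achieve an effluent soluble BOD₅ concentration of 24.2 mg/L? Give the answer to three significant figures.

From 1/θ_c = Y·k·S/(K_s + S) − k_d: Y·k·S/(K_s+S) = 0.444 × 3.24 × 24.2 / (55.0 + 24.2) = 0.4396 d⁻¹.
Then 1/θ_c = μ − k_d = 0.4396 − 0.0950 = 0.3446 d⁻¹, giving θ_c = 2.902 d.

θ_c ≈ 2.90 d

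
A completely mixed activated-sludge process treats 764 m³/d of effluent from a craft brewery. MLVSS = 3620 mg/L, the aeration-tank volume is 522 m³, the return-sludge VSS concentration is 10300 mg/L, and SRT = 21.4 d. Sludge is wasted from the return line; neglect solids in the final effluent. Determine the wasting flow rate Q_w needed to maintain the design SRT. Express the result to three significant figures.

Q_w ≈ 8.57 m³/d

Q_w = (V·X)/(θ_c X_r) = 522.0 × 3620 / (21.4 × 10300) = 8.573 m³/d.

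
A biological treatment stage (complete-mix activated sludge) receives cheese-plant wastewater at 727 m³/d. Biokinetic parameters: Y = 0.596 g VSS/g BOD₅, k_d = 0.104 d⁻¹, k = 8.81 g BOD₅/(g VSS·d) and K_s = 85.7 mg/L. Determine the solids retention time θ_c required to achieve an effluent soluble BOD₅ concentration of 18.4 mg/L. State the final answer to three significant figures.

From 1/θ_c = Y·k·S/(K_s + S) − k_d: Y·k·S/(K_s+S) = 0.596 × 8.81 × 18.4 / (85.7 + 18.4) = 0.9281 d⁻¹.
1/θ_c = 0.9281 − 0.104 = 0.8241 d⁻¹, so θ_c = 1.213 d.

θ_c ≈ 1.21 d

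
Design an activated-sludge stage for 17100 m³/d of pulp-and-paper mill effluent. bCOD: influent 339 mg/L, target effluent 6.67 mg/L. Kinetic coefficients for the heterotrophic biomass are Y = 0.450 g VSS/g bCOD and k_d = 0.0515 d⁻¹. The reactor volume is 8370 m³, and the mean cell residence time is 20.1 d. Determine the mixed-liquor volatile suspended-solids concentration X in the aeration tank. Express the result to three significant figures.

X ≈ 3020 mg/L

From V·X·(1 + k_d·θ_c) = Y·Q·(S₀ − S)·θ_c: X = 0.450 × 17100 × (339 − 6.67) × 20.1 / [8370 × (1 + 0.0515 × 20.1)] = 3018 mg/L.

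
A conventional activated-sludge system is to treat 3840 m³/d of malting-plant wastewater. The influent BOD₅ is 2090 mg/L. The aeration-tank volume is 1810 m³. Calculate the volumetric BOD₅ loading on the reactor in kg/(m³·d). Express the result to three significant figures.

L_v ≈ 4.43 kg BOD₅/(m³·d)

Applied BOD₅ load per unit volume = Q·S₀/V = (3840 × 2090/1000)/1810 = 4.434 kg BOD₅·m⁻³·d⁻¹.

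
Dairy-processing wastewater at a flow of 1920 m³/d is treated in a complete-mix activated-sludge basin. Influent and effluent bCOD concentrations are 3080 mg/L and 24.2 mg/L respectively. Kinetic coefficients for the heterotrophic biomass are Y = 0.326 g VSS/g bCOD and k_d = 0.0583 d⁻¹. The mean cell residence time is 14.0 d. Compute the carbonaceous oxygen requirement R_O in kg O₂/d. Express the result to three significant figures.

The observed yield is Y_obs = Y/(1 + k_d·θ_c) = 0.326 / (1 + 0.0583 × 14.0) = 0.326 / 1.816 = 0.1795 g VSS per g bCOD removed.
Q·(S₀ − S) = 1920 × (3080 − 24.2) × 10⁻³ = 5867 kg/d removed.
P_X = Y_obs·Q·(S₀ − S) = 0.1795 × 5867 = 1053 kg VSS/d.
R_O = Q·(S₀ − S) − 1.42·P_X = 5867 − 1.42 × 1053 = 4372 kg O₂/d.

R_O ≈ 4370 kg O₂/d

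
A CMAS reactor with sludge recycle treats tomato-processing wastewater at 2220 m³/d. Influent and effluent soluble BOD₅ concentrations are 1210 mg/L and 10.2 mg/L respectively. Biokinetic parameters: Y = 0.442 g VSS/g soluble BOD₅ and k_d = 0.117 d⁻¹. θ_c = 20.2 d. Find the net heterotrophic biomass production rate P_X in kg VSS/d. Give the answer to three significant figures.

Correct the yield for decay: Y_obs = Y/(1 + k_d θ_c) = 0.442 / (1 + 0.117 × 20.2) = 0.442 / 3.363 = 0.1314.
Substrate removed = Q·(S₀ − S) = 2220 m³/d × (1210 − 10.2) g/m³ = 2.66×10^6 g/d = 2664 kg/d.
Net biomass production P_X = Y_obs × Q·(S₀ − S) = 0.1314 × 2664 = 350.0 kg VSS/d.

P_X ≈ 350 kg VSS/d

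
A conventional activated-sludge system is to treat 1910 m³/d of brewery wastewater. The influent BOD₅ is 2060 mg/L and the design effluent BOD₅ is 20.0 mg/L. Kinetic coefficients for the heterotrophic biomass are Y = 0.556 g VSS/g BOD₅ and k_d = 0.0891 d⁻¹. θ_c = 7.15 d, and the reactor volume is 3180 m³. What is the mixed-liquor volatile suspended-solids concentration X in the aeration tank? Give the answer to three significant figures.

X ≈ 2980 mg/L

Solving the biomass balance for X: X = Y Q (S₀−S) θ_c / [V (1+k_d θ_c)] = 0.556 × 1910 × (2060 − 20.0) × 7.15 / [3180 × (1 + 0.0891 × 7.15)] = 2975 mg/L.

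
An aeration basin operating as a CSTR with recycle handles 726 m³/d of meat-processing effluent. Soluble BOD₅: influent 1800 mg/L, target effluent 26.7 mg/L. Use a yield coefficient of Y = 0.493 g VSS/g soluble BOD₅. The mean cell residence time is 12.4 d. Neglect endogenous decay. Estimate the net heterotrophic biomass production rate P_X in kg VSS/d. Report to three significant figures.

P_X ≈ 635 kg VSS/d

With endogenous decay neglected, the observed yield equals the true yield: Y_obs = Y = 0.493 g VSS/g soluble BOD₅.
Substrate removed = Q·(S₀ − S) = 726 m³/d × (1800 − 26.7) g/m³ = 1.29×10^6 g/d = 1287 kg/d.
So the net sludge growth is P_X = 0.4930 × 1287 = 634.7 kg VSS/d.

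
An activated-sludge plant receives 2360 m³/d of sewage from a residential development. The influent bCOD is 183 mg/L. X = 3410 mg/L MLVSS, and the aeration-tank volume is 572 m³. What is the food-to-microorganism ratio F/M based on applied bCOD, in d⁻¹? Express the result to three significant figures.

Food-to-microorganism ratio F/M = Q S₀ / (V X) = 2360 × 183 / (572.0 × 3410) = 0.2214 d⁻¹.

F/M ≈ 0.221 d⁻¹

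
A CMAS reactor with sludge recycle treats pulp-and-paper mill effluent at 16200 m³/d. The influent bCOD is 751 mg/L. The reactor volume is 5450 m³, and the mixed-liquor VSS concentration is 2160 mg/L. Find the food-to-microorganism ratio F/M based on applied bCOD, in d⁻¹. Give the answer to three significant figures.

F/M = Q·S₀ / (V·X) = 16200 × 751 / (5450 × 2160) = 1.033 g bCOD·(g VSS·d)⁻¹.

F/M ≈ 1.03 d⁻¹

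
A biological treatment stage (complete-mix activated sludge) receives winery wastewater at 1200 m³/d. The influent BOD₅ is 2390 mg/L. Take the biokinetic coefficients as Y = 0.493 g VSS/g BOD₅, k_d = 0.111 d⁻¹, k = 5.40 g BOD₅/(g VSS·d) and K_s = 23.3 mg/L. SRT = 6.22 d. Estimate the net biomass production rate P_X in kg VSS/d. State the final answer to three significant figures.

For a completely mixed reactor with recycle the Lawrence–McCarty relation gives S = K_s·(1 + k_d·θ_c) / [θ_c·(Y·k − k_d) − 1] = 23.3 × (1 + 0.111 × 6.22) / [6.22 × (0.493 × 5.40 − 0.111) − 1] = 39.39 / 14.87 = 2.649 mg/L.
Observed yield with endogenous decay: Y_obs = Y / (1 + k_d·θ_c) = 0.493 / (1 + 0.111 × 6.22) = 0.493 / 1.690 = 0.2916 g VSS/g BOD₅.
Substrate removed = Q·(S₀ − S) = 1200 m³/d × (2390 − 2.65) g/m³ = 2.86×10^6 g/d = 2865 kg/d.
So the net sludge growth is P_X = 0.2916 × 2865 = 835.5 kg VSS/d.

P_X ≈ 836 kg VSS/d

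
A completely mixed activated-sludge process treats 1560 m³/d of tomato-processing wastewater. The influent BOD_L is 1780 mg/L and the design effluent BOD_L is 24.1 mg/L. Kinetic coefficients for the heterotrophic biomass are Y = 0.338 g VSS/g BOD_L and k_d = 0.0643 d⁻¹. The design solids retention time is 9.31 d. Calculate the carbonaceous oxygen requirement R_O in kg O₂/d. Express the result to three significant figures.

Y_obs = Y / (1 + k_d θ_c) = 0.338 / (1 + 0.0643 × 9.31) = 0.338 / 1.599 = 0.2114.
Q·(S₀ − S) = 1560 × (1780 − 24.1) × 10⁻³ = 2739 kg/d removed.
Net sludge production P_X = 0.2114 × 2739 = 579.2 kg VSS/d.
Carbonaceous O₂ demand = substrate oxidised − cell-mass equivalent = 2739 − 1.42 × 579.2 = 1917 kg O₂/d.

R_O ≈ 1920 kg O₂/d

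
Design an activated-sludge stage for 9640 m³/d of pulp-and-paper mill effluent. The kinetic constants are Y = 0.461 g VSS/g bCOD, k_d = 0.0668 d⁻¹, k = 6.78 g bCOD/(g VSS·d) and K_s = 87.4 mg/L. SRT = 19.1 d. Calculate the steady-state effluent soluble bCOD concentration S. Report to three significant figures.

Effluent substrate depends only on kinetics and SRT: S = K_s(1 + k_d θ_c) / [θ_c(Yk − k_d) − 1] = 87.4 × (1 + 0.0668 × 19.1) / [19.1 × (0.461 × 6.78 − 0.0668) − 1] = 198.9 / 57.42 = 3.464 mg/L.

S ≈ 3.46 mg/L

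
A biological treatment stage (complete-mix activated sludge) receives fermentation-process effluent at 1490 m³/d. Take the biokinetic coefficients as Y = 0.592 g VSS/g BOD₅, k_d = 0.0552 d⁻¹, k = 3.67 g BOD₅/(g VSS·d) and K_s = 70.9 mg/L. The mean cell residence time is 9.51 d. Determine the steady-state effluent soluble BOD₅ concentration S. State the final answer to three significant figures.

S ≈ 5.65 mg/L

For a completely mixed reactor with recycle the Lawrence–McCarty relation gives S = K_s·(1 + k_d·θ_c) / [θ_c·(Y·k − k_d) − 1] = 70.9 × (1 + 0.0552 × 9.51) / [9.51 × (0.592 × 3.67 − 0.0552) − 1] = 108.1 / 19.14 = 5.650 mg/L.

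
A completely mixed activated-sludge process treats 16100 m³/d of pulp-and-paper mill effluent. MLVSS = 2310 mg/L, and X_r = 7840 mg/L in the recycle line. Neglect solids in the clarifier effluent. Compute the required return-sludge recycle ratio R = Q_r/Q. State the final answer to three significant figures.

Solids balance on the clarifier gives (1+R)X = R·X_r, so R = X/(X_r − X) = 2310 / (7840 − 2310) = 0.4177.

R ≈ 0.418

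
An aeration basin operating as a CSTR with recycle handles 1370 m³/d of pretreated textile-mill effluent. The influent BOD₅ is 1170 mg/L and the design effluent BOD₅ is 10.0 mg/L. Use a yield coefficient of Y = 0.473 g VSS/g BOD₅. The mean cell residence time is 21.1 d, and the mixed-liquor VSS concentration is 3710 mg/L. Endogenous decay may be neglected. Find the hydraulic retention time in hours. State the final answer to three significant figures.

Biomass mass balance (decay neglected): V·X = Y·Q·(S₀ − S)·θ_c, so V = 0.473 × 1370 × (1170 − 10.0) × 21.1 / 3710 = 4275 m³.
HRT = V/Q = 4275 m³ / 1370 m³·d⁻¹ = 3.121 d × 24 = 74.89 h.

τ ≈ 74.9 h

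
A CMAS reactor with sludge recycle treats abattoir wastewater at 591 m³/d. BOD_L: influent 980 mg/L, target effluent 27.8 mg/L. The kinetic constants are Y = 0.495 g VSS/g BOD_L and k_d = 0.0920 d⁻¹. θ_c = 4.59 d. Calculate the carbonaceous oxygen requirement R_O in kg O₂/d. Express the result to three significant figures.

R_O ≈ 285 kg O₂/d

Correct the yield for decay: Y_obs = Y/(1 + k_d θ_c) = 0.495 / (1 + 0.0920 × 4.59) = 0.495 / 1.422 = 0.3480.
Substrate removed = Q·(S₀ − S) = 591 m³/d × (980 − 27.8) g/m³ = 5.63×10^5 g/d = 562.8 kg/d.
P_X = Y_obs·Q·(S₀ − S) = 0.3480 × 562.8 = 195.9 kg VSS/d.
R_O = Q·(S₀ − S) − 1.42·P_X = 562.8 − 1.42 × 195.9 = 284.6 kg O₂/d.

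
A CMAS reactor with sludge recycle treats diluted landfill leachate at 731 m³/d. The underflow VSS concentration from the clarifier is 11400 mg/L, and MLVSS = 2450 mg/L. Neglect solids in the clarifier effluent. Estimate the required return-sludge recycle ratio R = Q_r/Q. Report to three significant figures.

R = Q_r/Q = X/(X_r − X) = 2450 / (11400 − 2450) = 0.2737.

R ≈ 0.274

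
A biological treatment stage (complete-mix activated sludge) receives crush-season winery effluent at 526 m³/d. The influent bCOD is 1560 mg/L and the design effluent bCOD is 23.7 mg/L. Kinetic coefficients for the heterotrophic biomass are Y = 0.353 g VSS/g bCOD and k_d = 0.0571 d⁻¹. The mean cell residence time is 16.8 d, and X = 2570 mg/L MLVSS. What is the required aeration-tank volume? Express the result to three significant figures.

V ≈ 952 m³

Steady-state biomass mass balance: V·X·(1 + k_d·θ_c) = Y·Q·(S₀ − S)·θ_c, so V = 0.353 × 526 × (1560 − 23.7) × 16.8 / [2570 × (1 + 0.0571 × 16.8)] = 4.79×10^6 / 5035 = 951.7 m³.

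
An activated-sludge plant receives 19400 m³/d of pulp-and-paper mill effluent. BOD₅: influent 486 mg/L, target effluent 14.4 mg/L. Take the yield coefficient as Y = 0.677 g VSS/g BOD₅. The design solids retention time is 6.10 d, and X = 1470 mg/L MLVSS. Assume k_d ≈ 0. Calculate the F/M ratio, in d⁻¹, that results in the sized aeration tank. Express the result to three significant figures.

With k_d = 0 the design equation reduces to V = Y Q (S₀−S) θ_c / X = 0.677 × 19400 × (486 − 14.4) × 6.10 / 1470 = 25703 m³.
F/M = applied load / biomass = Q·S₀/(V·X) = 19400 × 486 / (25703 × 1470) = 0.2495 d⁻¹.

F/M ≈ 0.250 d⁻¹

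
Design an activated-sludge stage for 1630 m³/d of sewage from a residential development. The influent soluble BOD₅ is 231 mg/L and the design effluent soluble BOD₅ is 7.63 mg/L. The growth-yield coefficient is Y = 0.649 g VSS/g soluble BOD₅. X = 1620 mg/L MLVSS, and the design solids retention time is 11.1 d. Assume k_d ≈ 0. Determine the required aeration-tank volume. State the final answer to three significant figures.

With k_d = 0 the design equation reduces to V = Y Q (S₀−S) θ_c / X = 0.649 × 1630 × (231 − 7.63) × 11.1 / 1620 = 1619 m³.

V ≈ 1620 m³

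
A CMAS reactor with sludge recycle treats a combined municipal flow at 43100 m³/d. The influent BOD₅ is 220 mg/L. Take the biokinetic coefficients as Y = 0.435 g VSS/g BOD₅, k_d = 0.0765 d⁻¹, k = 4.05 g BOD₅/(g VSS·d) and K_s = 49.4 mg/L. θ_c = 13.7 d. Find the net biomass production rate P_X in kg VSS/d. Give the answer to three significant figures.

P_X ≈ 1970 kg VSS/d

For a completely mixed reactor with recycle the Lawrence–McCarty relation gives S = K_s·(1 + k_d·θ_c) / [θ_c·(Y·k − k_d) − 1] = 49.4 × (1 + 0.0765 × 13.7) / [13.7 × (0.435 × 4.05 − 0.0765) − 1] = 101.2 / 22.09 = 4.580 mg/L.
Y_obs = Y / (1 + k_d θ_c) = 0.435 / (1 + 0.0765 × 13.7) = 0.435 / 2.048 = 0.2124.
Q·(S₀ − S) = 43100 × (220 − 4.58) × 10⁻³ = 9285 kg/d removed.
So the net sludge growth is P_X = 0.2124 × 9285 = 1972 kg VSS/d.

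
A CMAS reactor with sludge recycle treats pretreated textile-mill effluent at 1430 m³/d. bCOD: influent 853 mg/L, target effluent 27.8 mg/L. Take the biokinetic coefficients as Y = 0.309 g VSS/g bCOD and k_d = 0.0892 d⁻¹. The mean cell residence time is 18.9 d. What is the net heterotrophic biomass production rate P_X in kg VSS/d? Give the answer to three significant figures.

Observed yield with endogenous decay: Y_obs = Y / (1 + k_d·θ_c) = 0.309 / (1 + 0.0892 × 18.9) = 0.309 / 2.686 = 0.1150 g VSS/g bCOD.
Substrate removed = Q·(S₀ − S) = 1430 m³/d × (853 − 27.8) g/m³ = 1.18×10^6 g/d = 1180 kg/d.
So the net sludge growth is P_X = 0.1150 × 1180 = 135.8 kg VSS/d.

P_X ≈ 136 kg VSS/d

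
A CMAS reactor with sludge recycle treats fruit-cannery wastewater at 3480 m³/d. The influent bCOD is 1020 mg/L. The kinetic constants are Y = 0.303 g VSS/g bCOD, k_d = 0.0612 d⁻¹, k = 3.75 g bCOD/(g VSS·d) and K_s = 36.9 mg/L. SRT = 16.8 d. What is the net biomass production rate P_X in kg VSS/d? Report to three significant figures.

Effluent substrate depends only on kinetics and SRT: S = K_s(1 + k_d θ_c) / [θ_c(Yk − k_d) − 1] = 36.9 × (1 + 0.0612 × 16.8) / [16.8 × (0.303 × 3.75 − 0.0612) − 1] = 74.84 / 17.06 = 4.387 mg/L.
Correct the yield for decay: Y_obs = Y/(1 + k_d θ_c) = 0.303 / (1 + 0.0612 × 16.8) = 0.303 / 2.028 = 0.1494.
Mass of bCOD removed per day: Q(S₀ − S) = 3480 × 1016 g/m³ = 3534 kg/d.
So the net sludge growth is P_X = 0.1494 × 3534 = 528.0 kg VSS/d.

P_X ≈ 528 kg VSS/d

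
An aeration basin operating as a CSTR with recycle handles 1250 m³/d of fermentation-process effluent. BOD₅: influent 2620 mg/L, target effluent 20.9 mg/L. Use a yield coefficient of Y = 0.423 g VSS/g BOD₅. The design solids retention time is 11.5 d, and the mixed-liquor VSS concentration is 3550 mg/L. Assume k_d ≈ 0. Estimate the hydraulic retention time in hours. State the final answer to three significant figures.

τ ≈ 85.5 h

V·X = Y·Q·ΔS·θ_c gives V = 0.423 × 1250 × (2620 − 20.9) × 11.5 / 3550 = 4452 m³.
τ = V/Q = 4452/1250 = 3.561 d, or 85.48 h.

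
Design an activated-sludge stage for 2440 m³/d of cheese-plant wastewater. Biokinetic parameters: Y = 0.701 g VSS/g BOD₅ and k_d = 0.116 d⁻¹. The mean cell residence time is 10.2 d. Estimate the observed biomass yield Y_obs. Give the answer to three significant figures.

The observed yield is Y_obs = Y/(1 + k_d·θ_c) = 0.701 / (1 + 0.116 × 10.2) = 0.701 / 2.183 = 0.3211 g VSS per g BOD₅ removed.

Y_obs ≈ 0.321 g VSS/g BOD₅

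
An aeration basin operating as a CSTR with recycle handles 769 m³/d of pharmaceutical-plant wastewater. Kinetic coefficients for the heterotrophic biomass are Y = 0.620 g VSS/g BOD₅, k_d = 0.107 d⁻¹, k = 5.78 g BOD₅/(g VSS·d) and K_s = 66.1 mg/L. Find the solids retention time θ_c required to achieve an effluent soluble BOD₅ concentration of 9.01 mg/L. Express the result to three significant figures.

θ_c ≈ 3.10 d

From 1/θ_c = Y·k·S/(K_s + S) − k_d: Y·k·S/(K_s+S) = 0.620 × 5.78 × 9.01 / (66.1 + 9.01) = 0.4299 d⁻¹.
θ_c = 1/(μ − k_d) = 1/(0.4299 − 0.107) = 1/0.3229 = 3.097 d.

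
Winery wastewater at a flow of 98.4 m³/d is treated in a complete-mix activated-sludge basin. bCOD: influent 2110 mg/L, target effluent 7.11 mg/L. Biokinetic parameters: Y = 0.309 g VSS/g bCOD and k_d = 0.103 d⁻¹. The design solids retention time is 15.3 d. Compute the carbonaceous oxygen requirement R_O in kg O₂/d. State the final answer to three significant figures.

R_O ≈ 172 kg O₂/d

The observed yield is Y_obs = Y/(1 + k_d·θ_c) = 0.309 / (1 + 0.103 × 15.3) = 0.309 / 2.576 = 0.1200 g VSS per g bCOD removed.
Mass of bCOD removed per day: Q(S₀ − S) = 98.4 × 2103 g/m³ = 206.9 kg/d.
Net sludge production P_X = 0.1200 × 206.9 = 24.82 kg VSS/d.
R_O = Q·(S₀ − S) − 1.42·P_X = 206.9 − 1.42 × 24.82 = 171.7 kg O₂/d.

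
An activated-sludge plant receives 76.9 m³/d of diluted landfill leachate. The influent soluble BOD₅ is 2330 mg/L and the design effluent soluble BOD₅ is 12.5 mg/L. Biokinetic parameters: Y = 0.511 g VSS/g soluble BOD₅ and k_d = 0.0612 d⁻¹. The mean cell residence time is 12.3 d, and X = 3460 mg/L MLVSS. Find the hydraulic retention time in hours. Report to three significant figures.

τ ≈ 57.6 h

Rearranging the biomass balance for a CMAS with decay, V = Y·Q·ΔS·θ_c / [X·(1+k_d θ_c)] = 0.511 × 76.9 × (2330 − 12.5) × 12.3 / [3460 × (1 + 0.0612 × 12.3)] = 1.12×10^6 / 6065 = 184.7 m³.
HRT = V/Q = 184.7 m³ / 76.9 m³·d⁻¹ = 2.402 d × 24 = 57.64 h.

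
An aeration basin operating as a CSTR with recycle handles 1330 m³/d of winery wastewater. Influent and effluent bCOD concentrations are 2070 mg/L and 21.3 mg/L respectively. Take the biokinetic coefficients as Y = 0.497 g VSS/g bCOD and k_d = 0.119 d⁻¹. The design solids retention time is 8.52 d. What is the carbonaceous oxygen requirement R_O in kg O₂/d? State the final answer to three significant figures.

Observed yield with endogenous decay: Y_obs = Y / (1 + k_d·θ_c) = 0.497 / (1 + 0.119 × 8.52) = 0.497 / 2.014 = 0.2468 g VSS/g bCOD.
ΔS = 2070 − 21.3 = 2049 mg/L, so the substrate removal rate is 1330 × 2049/1000 = 2725 kg bCOD/d.
P_X = Y_obs·Q·(S₀ − S) = 0.2468 × 2725 = 672.4 kg VSS/d.
R_O = Q·(S₀ − S) − 1.42·P_X = 2725 − 1.42 × 672.4 = 1770 kg O₂/d.

R_O ≈ 1770 kg O₂/d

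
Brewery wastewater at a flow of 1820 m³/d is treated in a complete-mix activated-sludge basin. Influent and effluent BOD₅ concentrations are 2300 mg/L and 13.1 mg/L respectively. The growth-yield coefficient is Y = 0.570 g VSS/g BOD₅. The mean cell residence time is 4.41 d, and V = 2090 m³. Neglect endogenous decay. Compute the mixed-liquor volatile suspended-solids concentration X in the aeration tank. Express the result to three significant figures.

X ≈ 5010 mg/L

X = Y·Q·ΔS·θ_c / V = 0.570 × 1820 × (2300 − 13.1) × 4.41 / 2090 = 5006 mg/L.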